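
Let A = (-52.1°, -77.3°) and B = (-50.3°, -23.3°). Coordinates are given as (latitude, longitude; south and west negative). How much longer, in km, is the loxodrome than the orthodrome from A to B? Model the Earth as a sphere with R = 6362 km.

Great circle: cos σ = sin φ₁ sin φ₂ + cos φ₁ cos φ₂ cos Δλ,  σ = 0.5776 rad → d_gc = 3674.9 km
Rhumb line: Δψ = +0.0501, q = Δφ/Δψ = 0.6265, d_rh = R√(Δφ²+q²Δλ²) = 3761.8 km
Excess = 3761.8 − 3674.9 = 86.9 ≈ 87 km

87 km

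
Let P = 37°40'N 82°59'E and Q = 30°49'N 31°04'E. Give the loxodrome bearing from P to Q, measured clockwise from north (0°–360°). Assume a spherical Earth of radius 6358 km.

260.9°

Meridional parts: M(φ₁)=+0.7106, M(φ₂)=+0.5658 → ΔM = -0.1448;  Δλ = -0.9061 rad
tan C = Δλ / ΔM = +6.2582 → C = 260.92°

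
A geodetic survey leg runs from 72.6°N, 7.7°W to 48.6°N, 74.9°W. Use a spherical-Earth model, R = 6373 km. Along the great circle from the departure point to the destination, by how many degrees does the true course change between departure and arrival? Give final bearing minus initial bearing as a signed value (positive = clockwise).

-61.2°

Initial bearing θ₁ = atan2(sin Δλ cos φ₂, cos φ₁ sin φ₂ − sin φ₁ cos φ₂ cos Δλ) = 268.10°
Final bearing θ₂ = (initial bearing from the destination back to the start) + 180° = 206.87°
Δθ = θ₂ − θ₁ = -61.2°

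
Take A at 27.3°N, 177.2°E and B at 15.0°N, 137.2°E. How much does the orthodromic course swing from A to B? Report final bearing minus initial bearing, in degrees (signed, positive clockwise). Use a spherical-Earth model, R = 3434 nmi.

-15.0°

Initial bearing θ₁ = atan2(sin Δλ cos φ₂, cos φ₁ sin φ₂ − sin φ₁ cos φ₂ cos Δλ) = 260.01°
Final bearing θ₂ = (initial bearing from the destination back to the start) + 180° = 244.96°
Δθ = θ₂ − θ₁ = -15.0°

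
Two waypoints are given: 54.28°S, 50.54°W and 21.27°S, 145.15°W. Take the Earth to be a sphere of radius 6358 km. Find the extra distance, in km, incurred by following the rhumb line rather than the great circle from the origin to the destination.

Great circle: cos σ = sin φ₁ sin φ₂ + cos φ₁ cos φ₂ cos Δλ,  σ = 1.3173 rad → d_gc = 8375.4 km
Rhumb line: Δψ = +0.7525, q = Δφ/Δψ = 0.7657, d_rh = R√(Δφ²+q²Δλ²) = 8833.8 km
Excess = 8833.8 − 8375.4 = 458.4 ≈ 458 km

458 km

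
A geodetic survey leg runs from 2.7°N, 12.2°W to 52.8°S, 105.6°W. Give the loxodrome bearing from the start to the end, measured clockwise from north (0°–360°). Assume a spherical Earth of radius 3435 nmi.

235.1°

Meridional parts: M(φ₁)=+0.0471, M(φ₂)=-1.0890 → ΔM = -1.1362;  Δλ = -1.6301 rad
tan C = Δλ / ΔM = +1.4347 → C = 235.12°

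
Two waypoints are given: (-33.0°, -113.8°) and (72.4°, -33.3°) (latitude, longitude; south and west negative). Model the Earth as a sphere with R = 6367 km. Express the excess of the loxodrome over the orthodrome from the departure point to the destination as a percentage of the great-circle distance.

2.3%

Great circle: σ = 2.0684 rad → d_gc = Rσ = 13169.3 km
Rhumb: Δφ = +1.8396, Δλ = +1.4050, Δψ = +2.4763, q = Δφ/Δψ = 0.7429 → d_rh = R√(Δφ²+q²Δλ²) = 13466.5 km
Excess = (13466.5 − 13169.3) / 13169.3 = 297.2 / 13169.3 = 2.26% ≈ 2.3%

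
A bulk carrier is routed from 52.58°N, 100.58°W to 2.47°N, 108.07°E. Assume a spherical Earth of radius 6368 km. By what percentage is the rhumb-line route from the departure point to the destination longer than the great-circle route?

Great circle: σ = 2.0927 rad → d_gc = Rσ = 13326.3 km
Rhumb: Δφ = -0.8746, Δλ = -2.6416, Δψ = -1.0396, q = Δφ/Δψ = 0.8413 → d_rh = R√(Δφ²+q²Δλ²) = 15208.0 km
Excess = (15208.0 − 13326.3) / 13326.3 = 1881.7 / 13326.3 = 14.12% ≈ 14.1%

14.1%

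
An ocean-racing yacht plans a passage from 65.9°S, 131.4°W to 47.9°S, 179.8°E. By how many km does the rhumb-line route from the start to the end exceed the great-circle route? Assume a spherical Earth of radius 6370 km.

76 km

Great circle: cos σ = sin φ₁ sin φ₂ + cos φ₁ cos φ₂ cos Δλ,  σ = 0.5402 rad → d_gc = 3440.9 km
Rhumb line: Δψ = +0.5894, q = Δφ/Δψ = 0.5330, d_rh = R√(Δφ²+q²Δλ²) = 3516.7 km
Excess = 3516.7 − 3440.9 = 75.8 ≈ 76 km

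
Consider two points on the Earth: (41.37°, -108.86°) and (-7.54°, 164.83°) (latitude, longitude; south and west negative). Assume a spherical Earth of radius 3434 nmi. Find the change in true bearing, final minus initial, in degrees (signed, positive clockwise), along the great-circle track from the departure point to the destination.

At departure: θ₁ = atan2(sin Δλ cos φ₂, cos φ₁ sin φ₂ − sin φ₁ cos φ₂ cos Δλ) = 261.91°
At arrival: θ₂ = atan2(sin Δλ cos φ₁, −cos φ₂ sin φ₁ + sin φ₂ cos φ₁ cos Δλ) = 228.54°
Δθ = θ₂ − θ₁ = -33.4°

-33.4°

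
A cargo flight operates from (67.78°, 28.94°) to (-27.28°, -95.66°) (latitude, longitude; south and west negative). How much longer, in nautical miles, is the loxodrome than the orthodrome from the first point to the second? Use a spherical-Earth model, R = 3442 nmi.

Great circle: cos σ = sin φ₁ sin φ₂ + cos φ₁ cos φ₂ cos Δλ,  σ = 2.2334 rad → d_gc = 7687.3 nmi
Rhumb line: Δψ = -2.1229, q = Δφ/Δψ = 0.7815, d_rh = R√(Δφ²+q²Δλ²) = 8175.1 nmi
Excess = 8175.1 − 7687.3 = 487.8 ≈ 488 nmi

488 nmi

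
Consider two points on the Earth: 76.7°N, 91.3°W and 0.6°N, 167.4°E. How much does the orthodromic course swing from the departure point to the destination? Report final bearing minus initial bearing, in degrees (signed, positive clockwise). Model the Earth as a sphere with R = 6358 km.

Initial bearing θ₁ = atan2(sin Δλ cos φ₂, cos φ₁ sin φ₂ − sin φ₁ cos φ₂ cos Δλ) = 281.14°
Final bearing θ₂ = (initial bearing from the destination back to the start) + 180° = 193.05°
Δθ = θ₂ − θ₁ = -88.1°

-88.1°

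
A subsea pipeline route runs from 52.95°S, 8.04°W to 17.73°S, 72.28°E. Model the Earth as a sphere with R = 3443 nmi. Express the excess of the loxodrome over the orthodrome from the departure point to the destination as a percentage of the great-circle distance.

3.4%

Great circle: σ = 1.2244 rad → d_gc = Rσ = 4215.5 nmi
Rhumb: Δφ = +0.6147, Δλ = +1.4018, Δψ = +0.7789, q = Δφ/Δψ = 0.7892 → d_rh = R√(Δφ²+q²Δλ²) = 4357.7 nmi
Excess = (4357.7 − 4215.5) / 4215.5 = 142.2 / 4215.5 = 3.37% ≈ 3.4%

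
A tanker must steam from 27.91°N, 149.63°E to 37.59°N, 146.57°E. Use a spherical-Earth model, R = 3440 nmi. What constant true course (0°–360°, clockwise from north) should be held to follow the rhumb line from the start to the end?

345.1°

Meridional parts: M(φ₁)=+0.5076, M(φ₂)=+0.7089 → ΔM = +0.2013;  Δλ = -0.0534 rad
tan C = Δλ / ΔM = -0.2653 → C = 345.14°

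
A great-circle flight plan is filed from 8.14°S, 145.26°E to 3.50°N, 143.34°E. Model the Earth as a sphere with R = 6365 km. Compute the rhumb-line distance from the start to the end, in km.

Δψ = ln[tan(π/4+φ₂/2)/tan(π/4+φ₁/2)] = +0.2037;  Δφ = +0.2032 rad,  Δλ = -0.0335 rad
q = Δφ/Δψ = 0.9975
d = R·√(Δφ² + q²Δλ²) = 6365·0.20589 = 1310 km

1310 km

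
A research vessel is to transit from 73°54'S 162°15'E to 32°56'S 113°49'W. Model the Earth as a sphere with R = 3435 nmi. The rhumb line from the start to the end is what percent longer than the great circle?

6.5%

Great circle: σ = 0.9921 rad → d_gc = Rσ = 3407.8 nmi
Rhumb: Δφ = +0.7150, Δλ = +1.4649, Δψ = +1.3466, q = Δφ/Δψ = 0.5310 → d_rh = R√(Δφ²+q²Δλ²) = 3629.1 nmi
Excess = (3629.1 − 3407.8) / 3407.8 = 221.3 / 3407.8 = 6.49% ≈ 6.5%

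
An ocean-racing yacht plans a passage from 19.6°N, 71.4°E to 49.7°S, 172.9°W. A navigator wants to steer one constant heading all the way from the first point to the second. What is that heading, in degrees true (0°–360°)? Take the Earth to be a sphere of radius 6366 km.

Δψ = ln[tan(π/4+φ₂/2)/tan(π/4+φ₁/2)] = -1.3515
Δλ = +2.0193 rad (taken the short way round)
course = atan2(Δλ, Δψ) = 123.79°

123.8°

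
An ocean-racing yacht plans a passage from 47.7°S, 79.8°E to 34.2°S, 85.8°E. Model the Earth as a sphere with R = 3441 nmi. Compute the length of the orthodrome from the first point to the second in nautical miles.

cos σ = sin φ₁ sin φ₂ + cos φ₁ cos φ₂ cos Δλ
      = sin(-47.70°)sin(-34.20°) + cos(-47.70°)cos(-34.20°)cos(6.00°) = 0.9693
σ = 14.229° → d = Rσ = 3441·0.24834 = 855 nmi

855 nmi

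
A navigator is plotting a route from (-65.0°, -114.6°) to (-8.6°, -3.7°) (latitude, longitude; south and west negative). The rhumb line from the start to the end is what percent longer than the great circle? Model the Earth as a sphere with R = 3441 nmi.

8.3%

Great circle: σ = 1.5843 rad → d_gc = Rσ = 5451.7 nmi
Rhumb: Δφ = +0.9844, Δλ = +1.9356, Δψ = +1.3558, q = Δφ/Δψ = 0.7260 → d_rh = R√(Δφ²+q²Δλ²) = 5904.0 nmi
Excess = (5904.0 − 5451.7) / 5451.7 = 452.3 / 5451.7 = 8.30% ≈ 8.3%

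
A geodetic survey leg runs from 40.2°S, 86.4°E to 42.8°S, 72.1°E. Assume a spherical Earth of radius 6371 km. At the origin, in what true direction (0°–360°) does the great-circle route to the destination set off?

251.7°

N = sin Δλ·cos φ₂ = -0.1812;  D = cos φ₁ sin φ₂ − sin φ₁ cos φ₂ cos Δλ = -0.0600
initial course = atan2(N, D) = 251.67°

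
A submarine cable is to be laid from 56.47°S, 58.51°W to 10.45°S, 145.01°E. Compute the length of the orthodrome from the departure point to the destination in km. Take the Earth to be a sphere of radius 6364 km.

Haversine: a = sin²(Δφ/2)+cos φ₁ cos φ₂ sin²(Δλ/2) = 0.67344;  σ = 2·atan2(√a,√(1−a))
σ = 110.297° → d = Rσ = 6364·1.92505 = 12251 km

12251 km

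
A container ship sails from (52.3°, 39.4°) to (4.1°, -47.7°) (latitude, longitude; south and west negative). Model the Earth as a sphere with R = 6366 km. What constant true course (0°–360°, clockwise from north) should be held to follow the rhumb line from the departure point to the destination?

236.6°

Meridional parts: M(φ₁)=+1.0747, M(φ₂)=+0.0716 → ΔM = -1.0031;  Δλ = -1.5202 rad
tan C = Δλ / ΔM = +1.5155 → C = 236.58°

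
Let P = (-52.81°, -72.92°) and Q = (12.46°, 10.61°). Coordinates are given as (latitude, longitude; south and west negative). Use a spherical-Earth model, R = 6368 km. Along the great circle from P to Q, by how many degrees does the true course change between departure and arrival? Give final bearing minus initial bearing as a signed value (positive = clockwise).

-40.2°

Initial bearing θ₁ = atan2(sin Δλ cos φ₂, cos φ₁ sin φ₂ − sin φ₁ cos φ₂ cos Δλ) = 77.33°
Final bearing θ₂ = (initial bearing from the destination back to the start) + 180° = 37.15°
Δθ = θ₂ − θ₁ = -40.2°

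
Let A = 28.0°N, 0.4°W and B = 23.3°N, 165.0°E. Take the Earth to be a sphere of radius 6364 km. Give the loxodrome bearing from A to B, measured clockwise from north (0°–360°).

91.8°

Δψ = ln[tan(π/4+φ₂/2)/tan(π/4+φ₁/2)] = -0.0910
Δλ = +2.8868 rad (taken the short way round)
course = atan2(Δλ, Δψ) = 91.81°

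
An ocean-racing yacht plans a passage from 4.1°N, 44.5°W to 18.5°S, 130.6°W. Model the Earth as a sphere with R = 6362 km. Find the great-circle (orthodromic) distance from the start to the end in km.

Haversine: a = sin²(Δφ/2)+cos φ₁ cos φ₂ sin²(Δλ/2) = 0.47918;  σ = 2·atan2(√a,√(1−a))
σ = 87.613° → d = Rσ = 6362·1.52914 = 9728 km

9728 km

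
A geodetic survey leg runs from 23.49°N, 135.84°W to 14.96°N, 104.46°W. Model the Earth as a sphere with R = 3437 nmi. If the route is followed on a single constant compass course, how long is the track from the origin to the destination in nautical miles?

Δψ = ln[tan(π/4+φ₂/2)/tan(π/4+φ₁/2)] = -0.1579;  Δφ = -0.1489 rad,  Δλ = +0.5477 rad
q = Δφ/Δψ = 0.9431
d = R·√(Δφ² + q²Δλ²) = 3437·0.53757 = 1848 nmi

1848 nmi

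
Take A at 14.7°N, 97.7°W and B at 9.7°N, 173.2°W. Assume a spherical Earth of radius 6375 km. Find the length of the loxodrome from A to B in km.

8227 km

Δψ = ln[tan(π/4+φ₂/2)/tan(π/4+φ₁/2)] = -0.0893;  Δφ = -0.0873 rad,  Δλ = -1.3177 rad
q = Δφ/Δψ = 0.9771
d = R·√(Δφ² + q²Δλ²) = 6375·1.29047 = 8227 km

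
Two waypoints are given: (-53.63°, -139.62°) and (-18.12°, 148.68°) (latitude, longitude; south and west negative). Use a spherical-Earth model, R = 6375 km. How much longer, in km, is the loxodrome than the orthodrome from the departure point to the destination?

192 km

Great circle: cos σ = sin φ₁ sin φ₂ + cos φ₁ cos φ₂ cos Δλ,  σ = 1.1292 rad → d_gc = 7198.6 km
Rhumb line: Δψ = +0.7916, q = Δφ/Δψ = 0.7830, d_rh = R√(Δφ²+q²Δλ²) = 7390.8 km
Excess = 7390.8 − 7198.6 = 192.2 ≈ 192 km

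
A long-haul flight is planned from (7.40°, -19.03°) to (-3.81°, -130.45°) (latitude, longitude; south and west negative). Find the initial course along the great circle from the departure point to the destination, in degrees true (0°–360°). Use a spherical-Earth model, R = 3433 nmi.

268.8°

θ = atan2( sin Δλ·cos φ₂ ,  cos φ₁ sin φ₂ − sin φ₁ cos φ₂ cos Δλ )
  = atan2(-0.9289, -0.0190) = 268.83°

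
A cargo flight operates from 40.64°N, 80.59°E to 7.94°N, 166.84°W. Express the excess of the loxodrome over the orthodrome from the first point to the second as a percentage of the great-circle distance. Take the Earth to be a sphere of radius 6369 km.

Great circle: σ = 1.7706 rad → d_gc = Rσ = 11277.0 km
Rhumb: Δφ = -0.5707, Δλ = +1.9647, Δψ = -0.6385, q = Δφ/Δψ = 0.8938 → d_rh = R√(Δφ²+q²Δλ²) = 11760.2 km
Excess = (11760.2 − 11277.0) / 11277.0 = 483.2 / 11277.0 = 4.28% ≈ 4.3%

4.3%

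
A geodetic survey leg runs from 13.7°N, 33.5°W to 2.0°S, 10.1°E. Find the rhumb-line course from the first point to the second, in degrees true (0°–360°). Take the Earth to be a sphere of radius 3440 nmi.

110.0°

Δψ = ln[tan(π/4+φ₂/2)/tan(π/4+φ₁/2)] = -0.2763
Δλ = +0.7610 rad (taken the short way round)
course = atan2(Δλ, Δψ) = 109.96°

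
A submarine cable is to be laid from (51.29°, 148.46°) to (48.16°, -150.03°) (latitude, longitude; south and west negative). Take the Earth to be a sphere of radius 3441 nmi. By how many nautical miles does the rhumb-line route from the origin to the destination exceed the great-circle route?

Great circle: cos σ = sin φ₁ sin φ₂ + cos φ₁ cos φ₂ cos Δλ,  σ = 0.6756 rad → d_gc = 2324.7 nmi
Rhumb line: Δψ = -0.0845, q = Δφ/Δψ = 0.6462, d_rh = R√(Δφ²+q²Δλ²) = 2394.3 nmi
Excess = 2394.3 − 2324.7 = 69.6 ≈ 70 nmi

70 nmi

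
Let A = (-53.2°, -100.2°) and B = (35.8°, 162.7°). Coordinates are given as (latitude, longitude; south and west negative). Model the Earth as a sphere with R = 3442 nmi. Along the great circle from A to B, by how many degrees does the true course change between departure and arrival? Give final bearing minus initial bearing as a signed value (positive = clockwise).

At departure: θ₁ = atan2(sin Δλ cos φ₂, cos φ₁ sin φ₂ − sin φ₁ cos φ₂ cos Δλ) = 288.55°
At arrival: θ₂ = atan2(sin Δλ cos φ₁, −cos φ₂ sin φ₁ + sin φ₂ cos φ₁ cos Δλ) = 315.56°
Δθ = θ₂ − θ₁ = +27.0°

+27.0°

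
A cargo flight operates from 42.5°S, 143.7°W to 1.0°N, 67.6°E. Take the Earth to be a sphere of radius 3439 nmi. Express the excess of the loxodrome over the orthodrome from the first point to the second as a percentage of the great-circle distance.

Great circle: σ = 2.2675 rad → d_gc = Rσ = 7797.8 nmi
Rhumb: Δφ = +0.7592, Δλ = -2.5953, Δψ = +0.8384, q = Δφ/Δψ = 0.9055 → d_rh = R√(Δφ²+q²Δλ²) = 8493.5 nmi
Excess = (8493.5 − 7797.8) / 7797.8 = 695.7 / 7797.8 = 8.92% ≈ 8.9%

8.9%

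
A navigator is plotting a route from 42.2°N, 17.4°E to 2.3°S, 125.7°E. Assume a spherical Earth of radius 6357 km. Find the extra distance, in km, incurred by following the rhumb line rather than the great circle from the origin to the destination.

Great circle: cos σ = sin φ₁ sin φ₂ + cos φ₁ cos φ₂ cos Δλ,  σ = 1.8332 rad → d_gc = 11653.5 km
Rhumb line: Δψ = -0.8540, q = Δφ/Δψ = 0.9094, d_rh = R√(Δφ²+q²Δλ²) = 11991.2 km
Excess = 11991.2 − 11653.5 = 337.7 ≈ 338 km

338 km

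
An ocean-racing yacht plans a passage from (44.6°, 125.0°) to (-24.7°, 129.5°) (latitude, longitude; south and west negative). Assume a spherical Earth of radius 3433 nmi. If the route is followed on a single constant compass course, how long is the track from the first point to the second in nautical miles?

4160 nmi

Δψ = ln[tan(π/4+φ₂/2)/tan(π/4+φ₁/2)] = -1.3166;  Δφ = -1.2095 rad,  Δλ = +0.0785 rad
q = Δφ/Δψ = 0.9186
d = R·√(Δφ² + q²Δλ²) = 3433·1.21166 = 4160 nmi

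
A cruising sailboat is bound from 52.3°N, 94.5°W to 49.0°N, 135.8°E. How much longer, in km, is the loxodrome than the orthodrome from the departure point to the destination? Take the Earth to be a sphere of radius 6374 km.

Great circle: cos σ = sin φ₁ sin φ₂ + cos φ₁ cos φ₂ cos Δλ,  σ = 1.2230 rad → d_gc = 7795.1 km
Rhumb line: Δψ = -0.0909, q = Δφ/Δψ = 0.6337, d_rh = R√(Δφ²+q²Δλ²) = 9151.0 km
Excess = 9151.0 − 7795.1 = 1355.9 ≈ 1356 km

1356 km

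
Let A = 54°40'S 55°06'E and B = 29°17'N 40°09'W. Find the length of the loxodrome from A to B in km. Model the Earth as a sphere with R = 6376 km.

Rhumb course C = atan2(Δλ, Δψ) with Δψ = ln[tan(π/4+φ₂/2)/tan(π/4+φ₁/2)] = +1.6790, Δλ = -1.6624 → C = 315.29°
d = R·|Δφ| / |cos C| = 6376·1.46520 / 0.71062 = 13147 km

13147 km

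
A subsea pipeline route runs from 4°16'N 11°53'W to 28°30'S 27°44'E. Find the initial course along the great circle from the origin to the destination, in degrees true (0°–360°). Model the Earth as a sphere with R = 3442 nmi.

θ = atan2( sin Δλ·cos φ₂ ,  cos φ₁ sin φ₂ − sin φ₁ cos φ₂ cos Δλ )
  = atan2(+0.5604, -0.5262) = 133.20°

133.2°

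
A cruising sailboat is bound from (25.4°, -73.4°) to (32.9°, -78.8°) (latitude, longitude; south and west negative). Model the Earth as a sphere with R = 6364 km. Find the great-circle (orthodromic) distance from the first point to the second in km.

cos σ = sin φ₁ sin φ₂ + cos φ₁ cos φ₂ cos Δλ
      = sin(25.40°)sin(32.90°) + cos(25.40°)cos(32.90°)cos(-5.40°) = 0.9881
σ = 8.856° → d = Rσ = 6364·0.15456 = 984 km

984 km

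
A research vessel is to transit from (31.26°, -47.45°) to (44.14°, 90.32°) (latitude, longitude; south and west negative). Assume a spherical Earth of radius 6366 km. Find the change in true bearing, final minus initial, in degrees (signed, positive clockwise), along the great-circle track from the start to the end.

+115.8°

Initial bearing θ₁ = atan2(sin Δλ cos φ₂, cos φ₁ sin φ₂ − sin φ₁ cos φ₂ cos Δλ) = 28.97°
Final bearing θ₂ = (initial bearing from the destination back to the start) + 180° = 144.76°
Δθ = θ₂ − θ₁ = +115.8°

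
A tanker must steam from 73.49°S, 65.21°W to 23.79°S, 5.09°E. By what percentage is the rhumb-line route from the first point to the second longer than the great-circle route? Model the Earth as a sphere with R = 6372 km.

Great circle: σ = 1.0765 rad → d_gc = Rσ = 6859.5 km
Rhumb: Δφ = +0.8674, Δλ = +1.2270, Δψ = +1.5028, q = Δφ/Δψ = 0.5772 → d_rh = R√(Δφ²+q²Δλ²) = 7135.6 km
Excess = (7135.6 − 6859.5) / 6859.5 = 276.1 / 6859.5 = 4.03% ≈ 4.0%

4.0%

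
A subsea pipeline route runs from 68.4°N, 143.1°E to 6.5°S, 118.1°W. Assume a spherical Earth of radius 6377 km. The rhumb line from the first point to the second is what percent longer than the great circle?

Great circle: σ = 1.7327 rad → d_gc = Rσ = 11049.5 km
Rhumb: Δφ = -1.3073, Δλ = +1.7244, Δψ = -1.7704, q = Δφ/Δψ = 0.7384 → d_rh = R√(Δφ²+q²Δλ²) = 11637.1 km
Excess = (11637.1 − 11049.5) / 11049.5 = 587.6 / 11049.5 = 5.32% ≈ 5.3%

5.3%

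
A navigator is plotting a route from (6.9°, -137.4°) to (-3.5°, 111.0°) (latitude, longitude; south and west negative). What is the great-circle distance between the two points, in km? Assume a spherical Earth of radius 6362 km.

12419 km

cos σ = sin φ₁ sin φ₂ + cos φ₁ cos φ₂ cos Δλ
      = sin(6.90°)sin(-3.50°) + cos(6.90°)cos(-3.50°)cos(-111.60°) = -0.3721
σ = 111.846° → d = Rσ = 6362·1.95208 = 12419 km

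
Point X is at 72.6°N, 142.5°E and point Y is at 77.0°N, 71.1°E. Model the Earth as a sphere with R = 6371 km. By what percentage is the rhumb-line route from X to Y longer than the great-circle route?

Great circle: σ = 0.3136 rad → d_gc = Rσ = 1997.7 km
Rhumb: Δφ = +0.0768, Δλ = -1.2462, Δψ = +0.2949, q = Δφ/Δψ = 0.2604 → d_rh = R√(Δφ²+q²Δλ²) = 2124.3 km
Excess = (2124.3 − 1997.7) / 1997.7 = 126.6 / 1997.7 = 6.34% ≈ 6.3%

6.3%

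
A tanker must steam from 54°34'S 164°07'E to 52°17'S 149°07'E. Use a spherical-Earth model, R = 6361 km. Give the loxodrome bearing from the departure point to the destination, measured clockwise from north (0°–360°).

Meridional parts: M(φ₁)=-1.1411, M(φ₂)=-1.0742 → ΔM = +0.0669;  Δλ = -0.2618 rad
tan C = Δλ / ΔM = -3.9133 → C = 284.33°

284.3°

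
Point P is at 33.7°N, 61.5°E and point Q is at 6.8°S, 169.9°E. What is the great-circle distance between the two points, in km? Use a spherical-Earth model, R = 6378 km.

12140 km

cos σ = sin φ₁ sin φ₂ + cos φ₁ cos φ₂ cos Δλ
      = sin(33.70°)sin(-6.80°) + cos(33.70°)cos(-6.80°)cos(108.40°) = -0.3265
σ = 109.054° → d = Rσ = 6378·1.90335 = 12140 km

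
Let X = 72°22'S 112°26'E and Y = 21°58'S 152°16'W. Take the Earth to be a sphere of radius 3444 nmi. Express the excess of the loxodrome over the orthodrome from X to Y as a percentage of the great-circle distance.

Great circle: σ = 1.2339 rad → d_gc = Rσ = 4249.6 nmi
Rhumb: Δφ = +0.8796, Δλ = +1.6633, Δψ = +1.4705, q = Δφ/Δψ = 0.5982 → d_rh = R√(Δφ²+q²Δλ²) = 4573.9 nmi
Excess = (4573.9 − 4249.6) / 4249.6 = 324.3 / 4249.6 = 7.63% ≈ 7.6%

7.6%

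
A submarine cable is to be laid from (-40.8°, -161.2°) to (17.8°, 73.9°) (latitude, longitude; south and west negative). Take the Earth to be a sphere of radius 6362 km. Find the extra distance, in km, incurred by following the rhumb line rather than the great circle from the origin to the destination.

290 km

Great circle: cos σ = sin φ₁ sin φ₂ + cos φ₁ cos φ₂ cos Δλ,  σ = 2.2295 rad → d_gc = 14184.3 km
Rhumb line: Δψ = +1.0970, q = Δφ/Δψ = 0.9323, d_rh = R√(Δφ²+q²Δλ²) = 14474.7 km
Excess = 14474.7 − 14184.3 = 290.4 ≈ 290 km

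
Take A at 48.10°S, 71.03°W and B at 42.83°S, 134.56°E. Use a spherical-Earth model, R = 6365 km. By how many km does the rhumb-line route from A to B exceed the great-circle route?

2443 km

Great circle: cos σ = sin φ₁ sin φ₂ + cos φ₁ cos φ₂ cos Δλ,  σ = 1.5065 rad → d_gc = 9588.7 km
Rhumb line: Δψ = +0.1313, q = Δφ/Δψ = 0.7006, d_rh = R√(Δφ²+q²Δλ²) = 12031.7 km
Excess = 12031.7 − 9588.7 = 2443.0 ≈ 2443 km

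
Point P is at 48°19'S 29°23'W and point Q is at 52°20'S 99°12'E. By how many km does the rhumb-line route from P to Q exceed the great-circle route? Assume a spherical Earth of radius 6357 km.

1316 km

Great circle: cos σ = sin φ₁ sin φ₂ + cos φ₁ cos φ₂ cos Δλ,  σ = 1.2263 rad → d_gc = 7795.4 km
Rhumb line: Δψ = -0.1099, q = Δφ/Δψ = 0.6379, d_rh = R√(Δφ²+q²Δλ²) = 9111.7 km
Excess = 9111.7 − 7795.4 = 1316.3 ≈ 1316 km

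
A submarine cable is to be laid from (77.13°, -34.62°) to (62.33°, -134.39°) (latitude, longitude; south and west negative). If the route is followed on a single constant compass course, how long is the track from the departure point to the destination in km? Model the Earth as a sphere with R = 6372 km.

Δψ = ln[tan(π/4+φ₂/2)/tan(π/4+φ₁/2)] = -0.7809;  Δφ = -0.2583 rad,  Δλ = -1.7413 rad
q = Δφ/Δψ = 0.3308
d = R·√(Δφ² + q²Δλ²) = 6372·0.63124 = 4022 km

4022 km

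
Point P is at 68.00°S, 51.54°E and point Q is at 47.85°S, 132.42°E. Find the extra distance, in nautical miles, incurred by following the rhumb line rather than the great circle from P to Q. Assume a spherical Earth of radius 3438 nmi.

Great circle: cos σ = sin φ₁ sin φ₂ + cos φ₁ cos φ₂ cos Δλ,  σ = 0.7565 rad → d_gc = 2600.8 nmi
Rhumb line: Δψ = +0.6844, q = Δφ/Δψ = 0.5139, d_rh = R√(Δφ²+q²Δλ²) = 2771.5 nmi
Excess = 2771.5 − 2600.8 = 170.7 ≈ 171 nmi

171 nmi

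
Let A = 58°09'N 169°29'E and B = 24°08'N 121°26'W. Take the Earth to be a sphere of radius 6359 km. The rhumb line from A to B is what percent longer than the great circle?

3.0%

Great circle: σ = 1.0249 rad → d_gc = Rσ = 6517.0 km
Rhumb: Δφ = -0.5937, Δλ = +1.2057, Δψ = -0.8199, q = Δφ/Δψ = 0.7241 → d_rh = R√(Δφ²+q²Δλ²) = 6714.2 km
Excess = (6714.2 − 6517.0) / 6517.0 = 197.2 / 6517.0 = 3.03% ≈ 3.0%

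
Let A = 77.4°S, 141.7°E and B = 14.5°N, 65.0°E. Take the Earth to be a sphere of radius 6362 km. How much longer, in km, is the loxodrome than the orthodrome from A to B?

371 km

Great circle: cos σ = sin φ₁ sin φ₂ + cos φ₁ cos φ₂ cos Δλ,  σ = 1.7678 rad → d_gc = 11247.0 km
Rhumb line: Δψ = +2.4595, q = Δφ/Δψ = 0.6522, d_rh = R√(Δφ²+q²Δλ²) = 11618.0 km
Excess = 11618.0 − 11247.0 = 371.0 ≈ 371 km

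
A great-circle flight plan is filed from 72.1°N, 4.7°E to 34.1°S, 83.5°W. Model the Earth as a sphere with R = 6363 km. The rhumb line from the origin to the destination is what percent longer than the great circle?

Great circle: σ = 2.1241 rad → d_gc = Rσ = 13515.7 km
Rhumb: Δφ = -1.8535, Δλ = -1.5394, Δψ = -2.4822, q = Δφ/Δψ = 0.7467 → d_rh = R√(Δφ²+q²Δλ²) = 13878.1 km
Excess = (13878.1 − 13515.7) / 13515.7 = 362.4 / 13515.7 = 2.68% ≈ 2.7%

2.7%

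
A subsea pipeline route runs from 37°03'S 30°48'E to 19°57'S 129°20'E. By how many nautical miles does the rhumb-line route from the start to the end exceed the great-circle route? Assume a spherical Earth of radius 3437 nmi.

190 nmi

Great circle: cos σ = sin φ₁ sin φ₂ + cos φ₁ cos φ₂ cos Δλ,  σ = 1.4764 rad → d_gc = 5074.4 nmi
Rhumb line: Δψ = +0.3416, q = Δφ/Δψ = 0.8736, d_rh = R√(Δφ²+q²Δλ²) = 5264.5 nmi
Excess = 5264.5 − 5074.4 = 190.1 ≈ 190 nmi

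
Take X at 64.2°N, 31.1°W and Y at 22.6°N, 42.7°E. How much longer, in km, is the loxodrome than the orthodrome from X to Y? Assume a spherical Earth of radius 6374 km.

Great circle: cos σ = sin φ₁ sin φ₂ + cos φ₁ cos φ₂ cos Δλ,  σ = 1.0950 rad → d_gc = 6979.2 km
Rhumb line: Δψ = -1.0688, q = Δφ/Δψ = 0.6793, d_rh = R√(Δφ²+q²Δλ²) = 7247.2 km
Excess = 7247.2 − 6979.2 = 268.0 ≈ 268 km

268 km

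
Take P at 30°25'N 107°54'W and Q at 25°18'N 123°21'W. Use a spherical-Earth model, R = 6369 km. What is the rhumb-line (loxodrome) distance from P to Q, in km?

Δψ = ln[tan(π/4+φ₂/2)/tan(π/4+φ₁/2)] = -0.1011;  Δφ = -0.0893 rad,  Δλ = -0.2697 rad
q = Δφ/Δψ = 0.8836
d = R·√(Δφ² + q²Δλ²) = 6369·0.25446 = 1621 km

1621 km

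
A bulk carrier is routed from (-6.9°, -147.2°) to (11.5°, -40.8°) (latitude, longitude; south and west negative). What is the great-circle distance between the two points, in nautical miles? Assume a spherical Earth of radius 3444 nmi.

Haversine: a = sin²(Δφ/2)+cos φ₁ cos φ₂ sin²(Δλ/2) = 0.64931;  σ = 2·atan2(√a,√(1−a))
σ = 107.375° → d = Rσ = 3444·1.87404 = 6454 nmi

6454 nmi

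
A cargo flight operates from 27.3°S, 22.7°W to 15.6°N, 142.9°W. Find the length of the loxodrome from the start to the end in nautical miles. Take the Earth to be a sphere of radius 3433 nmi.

7449 nmi

Rhumb course C = atan2(Δλ, Δψ) with Δψ = ln[tan(π/4+φ₂/2)/tan(π/4+φ₁/2)] = +0.7713, Δλ = -2.0979 → C = 290.19°
d = R·|Δφ| / |cos C| = 3433·0.74875 / 0.34507 = 7449 nmi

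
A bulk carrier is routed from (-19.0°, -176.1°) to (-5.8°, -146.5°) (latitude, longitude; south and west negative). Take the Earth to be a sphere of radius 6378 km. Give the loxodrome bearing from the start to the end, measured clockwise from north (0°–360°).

65.4°

Meridional parts: M(φ₁)=-0.3379, M(φ₂)=-0.1014 → ΔM = +0.2365;  Δλ = +0.5166 rad
tan C = Δλ / ΔM = +2.1848 → C = 65.41°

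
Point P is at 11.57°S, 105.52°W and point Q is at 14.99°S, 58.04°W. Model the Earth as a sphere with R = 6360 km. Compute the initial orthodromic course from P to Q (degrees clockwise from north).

N = sin Δλ·cos φ₂ = +0.7120;  D = cos φ₁ sin φ₂ − sin φ₁ cos φ₂ cos Δλ = -0.1225
initial course = atan2(N, D) = 99.76°

99.8°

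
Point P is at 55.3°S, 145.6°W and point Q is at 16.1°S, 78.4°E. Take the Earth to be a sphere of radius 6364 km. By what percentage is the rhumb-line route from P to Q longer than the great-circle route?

13.5%

Great circle: σ = 1.7370 rad → d_gc = Rσ = 11054.3 km
Rhumb: Δφ = +0.6842, Δλ = -2.3736, Δψ = +0.8786, q = Δφ/Δψ = 0.7787 → d_rh = R√(Δφ²+q²Δλ²) = 12542.6 km
Excess = (12542.6 − 11054.3) / 11054.3 = 1488.3 / 11054.3 = 13.46% ≈ 13.5%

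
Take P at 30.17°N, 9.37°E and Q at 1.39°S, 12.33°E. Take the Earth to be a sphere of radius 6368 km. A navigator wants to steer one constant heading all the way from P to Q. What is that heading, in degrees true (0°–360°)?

174.9°

Meridional parts: M(φ₁)=+0.5527, M(φ₂)=-0.0243 → ΔM = -0.5770;  Δλ = +0.0517 rad
tan C = Δλ / ΔM = -0.0895 → C = 174.88°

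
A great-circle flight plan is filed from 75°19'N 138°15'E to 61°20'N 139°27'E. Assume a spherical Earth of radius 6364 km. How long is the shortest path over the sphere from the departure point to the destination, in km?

Haversine: a = sin²(Δφ/2)+cos φ₁ cos φ₂ sin²(Δλ/2) = 0.01483;  σ = 2·atan2(√a,√(1−a))
σ = 13.990° → d = Rσ = 6364·0.24417 = 1554 km

1554 km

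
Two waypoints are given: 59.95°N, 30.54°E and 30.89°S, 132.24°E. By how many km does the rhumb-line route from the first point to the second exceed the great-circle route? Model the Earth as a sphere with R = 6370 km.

Great circle: cos σ = sin φ₁ sin φ₂ + cos φ₁ cos φ₂ cos Δλ,  σ = 2.1312 rad → d_gc = 13575.7 km
Rhumb line: Δψ = -1.8825, q = Δφ/Δψ = 0.8422, d_rh = R√(Δφ²+q²Δλ²) = 13880.7 km
Excess = 13880.7 − 13575.7 = 305.0 ≈ 305 km

305 km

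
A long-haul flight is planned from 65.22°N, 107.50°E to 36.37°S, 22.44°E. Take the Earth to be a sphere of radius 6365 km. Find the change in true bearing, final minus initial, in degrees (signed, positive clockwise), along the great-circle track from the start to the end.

-39.8°

Initial bearing θ₁ = atan2(sin Δλ cos φ₂, cos φ₁ sin φ₂ − sin φ₁ cos φ₂ cos Δλ) = 248.78°
Final bearing θ₂ = (initial bearing from the destination back to the start) + 180° = 209.03°
Δθ = θ₂ − θ₁ = -39.8°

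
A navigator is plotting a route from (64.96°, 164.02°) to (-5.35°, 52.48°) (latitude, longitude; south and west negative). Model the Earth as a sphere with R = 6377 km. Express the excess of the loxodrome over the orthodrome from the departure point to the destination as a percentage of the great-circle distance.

Great circle: σ = 1.8123 rad → d_gc = Rσ = 11557.3 km
Rhumb: Δφ = -1.2271, Δλ = -1.9467, Δψ = -1.5983, q = Δφ/Δψ = 0.7678 → d_rh = R√(Δφ²+q²Δλ²) = 12332.3 km
Excess = (12332.3 − 11557.3) / 11557.3 = 775.0 / 11557.3 = 6.71% ≈ 6.7%

6.7%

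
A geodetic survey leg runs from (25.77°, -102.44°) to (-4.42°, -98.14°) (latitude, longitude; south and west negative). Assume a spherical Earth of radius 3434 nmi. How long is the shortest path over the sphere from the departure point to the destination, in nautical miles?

1827 nmi

Haversine: a = sin²(Δφ/2)+cos φ₁ cos φ₂ sin²(Δλ/2) = 0.06908;  σ = 2·atan2(√a,√(1−a))
σ = 30.477° → d = Rσ = 3434·0.53192 = 1827 nmi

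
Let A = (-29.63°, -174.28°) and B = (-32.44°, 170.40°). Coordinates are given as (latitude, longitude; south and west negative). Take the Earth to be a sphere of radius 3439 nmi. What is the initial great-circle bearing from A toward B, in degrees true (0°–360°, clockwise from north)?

θ = atan2( sin Δλ·cos φ₂ ,  cos φ₁ sin φ₂ − sin φ₁ cos φ₂ cos Δλ )
  = atan2(-0.2230, -0.0639) = 254.02°

254.0°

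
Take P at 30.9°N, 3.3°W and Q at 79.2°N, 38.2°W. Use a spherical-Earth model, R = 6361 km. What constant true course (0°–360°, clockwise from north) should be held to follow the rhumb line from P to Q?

Δψ = ln[tan(π/4+φ₂/2)/tan(π/4+φ₁/2)] = +1.7913
Δλ = -0.6091 rad (taken the short way round)
course = atan2(Δλ, Δψ) = 341.22°

341.2°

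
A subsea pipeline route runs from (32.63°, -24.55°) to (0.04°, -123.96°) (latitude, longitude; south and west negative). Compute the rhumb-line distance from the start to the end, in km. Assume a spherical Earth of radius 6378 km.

Rhumb course C = atan2(Δλ, Δψ) with Δψ = ln[tan(π/4+φ₂/2)/tan(π/4+φ₁/2)] = -0.6023, Δλ = -1.7350 → C = 250.85°
d = R·|Δφ| / |cos C| = 6378·0.56880 / 0.32797 = 11062 km

11062 km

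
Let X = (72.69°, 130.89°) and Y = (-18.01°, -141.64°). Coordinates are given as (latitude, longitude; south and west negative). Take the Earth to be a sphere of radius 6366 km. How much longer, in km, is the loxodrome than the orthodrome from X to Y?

438 km

Great circle: cos σ = sin φ₁ sin φ₂ + cos φ₁ cos φ₂ cos Δλ,  σ = 1.8574 rad → d_gc = 11824.2 km
Rhumb line: Δψ = -2.2021, q = Δφ/Δψ = 0.7189, d_rh = R√(Δφ²+q²Δλ²) = 12262.3 km
Excess = 12262.3 − 11824.2 = 438.1 ≈ 438 km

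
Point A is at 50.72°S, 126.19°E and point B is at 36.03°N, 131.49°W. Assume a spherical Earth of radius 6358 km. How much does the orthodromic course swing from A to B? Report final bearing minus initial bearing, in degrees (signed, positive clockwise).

At departure: θ₁ = atan2(sin Δλ cos φ₂, cos φ₁ sin φ₂ − sin φ₁ cos φ₂ cos Δλ) = 73.18°
At arrival: θ₂ = atan2(sin Δλ cos φ₁, −cos φ₂ sin φ₁ + sin φ₂ cos φ₁ cos Δλ) = 48.54°
Δθ = θ₂ − θ₁ = -24.6°

-24.6°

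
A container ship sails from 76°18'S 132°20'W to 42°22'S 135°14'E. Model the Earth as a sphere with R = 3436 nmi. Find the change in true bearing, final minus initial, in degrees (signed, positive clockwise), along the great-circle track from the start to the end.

+86.4°

At departure: θ₁ = atan2(sin Δλ cos φ₂, cos φ₁ sin φ₂ − sin φ₁ cos φ₂ cos Δλ) = 255.56°
At arrival: θ₂ = atan2(sin Δλ cos φ₁, −cos φ₂ sin φ₁ + sin φ₂ cos φ₁ cos Δλ) = 341.92°
Δθ = θ₂ − θ₁ = +86.4°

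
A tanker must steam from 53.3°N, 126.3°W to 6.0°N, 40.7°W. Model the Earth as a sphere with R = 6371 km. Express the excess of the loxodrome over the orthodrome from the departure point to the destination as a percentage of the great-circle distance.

3.1%

Great circle: σ = 1.4410 rad → d_gc = Rσ = 9180.8 km
Rhumb: Δφ = -0.8255, Δλ = +1.4940, Δψ = -0.9987, q = Δφ/Δψ = 0.8267 → d_rh = R√(Δφ²+q²Δλ²) = 9464.3 km
Excess = (9464.3 − 9180.8) / 9180.8 = 283.5 / 9180.8 = 3.09% ≈ 3.1%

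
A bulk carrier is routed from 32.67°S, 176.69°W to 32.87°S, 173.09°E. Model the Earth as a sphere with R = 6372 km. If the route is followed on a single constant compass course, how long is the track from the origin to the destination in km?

Δψ = ln[tan(π/4+φ₂/2)/tan(π/4+φ₁/2)] = -0.0042;  Δφ = -0.0035 rad,  Δλ = -0.1784 rad
q = Δφ/Δψ = 0.8408
d = R·√(Δφ² + q²Δλ²) = 6372·0.15003 = 956 km

956 km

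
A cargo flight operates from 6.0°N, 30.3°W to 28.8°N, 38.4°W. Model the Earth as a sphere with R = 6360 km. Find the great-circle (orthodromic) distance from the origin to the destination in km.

Haversine: a = sin²(Δφ/2)+cos φ₁ cos φ₂ sin²(Δλ/2) = 0.04342;  σ = 2·atan2(√a,√(1−a))
σ = 24.053° → d = Rσ = 6360·0.41980 = 2670 km

2670 km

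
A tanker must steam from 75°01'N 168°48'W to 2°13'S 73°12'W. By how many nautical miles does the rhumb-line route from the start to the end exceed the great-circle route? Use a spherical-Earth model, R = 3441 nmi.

Great circle: cos σ = sin φ₁ sin φ₂ + cos φ₁ cos φ₂ cos Δλ,  σ = 1.6334 rad → d_gc = 5620.6 nmi
Rhumb line: Δψ = -2.0674, q = Δφ/Δψ = 0.6520, d_rh = R√(Δφ²+q²Δλ²) = 5960.6 nmi
Excess = 5960.6 − 5620.6 = 340.0 ≈ 340 nmi

340 nmi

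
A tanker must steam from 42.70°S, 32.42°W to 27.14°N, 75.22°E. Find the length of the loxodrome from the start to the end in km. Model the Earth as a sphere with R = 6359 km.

13495 km

Δψ = ln[tan(π/4+φ₂/2)/tan(π/4+φ₁/2)] = +1.3182;  Δφ = +1.2189 rad,  Δλ = +1.8787 rad
q = Δφ/Δψ = 0.9247
d = R·√(Δφ² + q²Δλ²) = 6359·2.12224 = 13495 km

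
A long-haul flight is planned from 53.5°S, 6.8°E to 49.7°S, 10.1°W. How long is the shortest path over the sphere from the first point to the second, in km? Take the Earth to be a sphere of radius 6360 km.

1236 km

Haversine: a = sin²(Δφ/2)+cos φ₁ cos φ₂ sin²(Δλ/2) = 0.00941;  σ = 2·atan2(√a,√(1−a))
σ = 11.132° → d = Rσ = 6360·0.19428 = 1236 km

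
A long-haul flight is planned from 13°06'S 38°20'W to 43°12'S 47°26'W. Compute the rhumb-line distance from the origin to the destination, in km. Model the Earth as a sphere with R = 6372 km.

Rhumb course C = atan2(Δλ, Δψ) with Δψ = ln[tan(π/4+φ₂/2)/tan(π/4+φ₁/2)] = -0.6070, Δλ = -0.1588 → C = 194.66°
d = R·|Δφ| / |cos C| = 6372·0.52534 / 0.96743 = 3460 km

3460 km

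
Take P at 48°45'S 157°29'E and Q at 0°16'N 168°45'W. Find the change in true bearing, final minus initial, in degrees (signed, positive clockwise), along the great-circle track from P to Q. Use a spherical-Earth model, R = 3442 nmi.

-15.6°

Initial bearing θ₁ = atan2(sin Δλ cos φ₂, cos φ₁ sin φ₂ − sin φ₁ cos φ₂ cos Δλ) = 41.51°
Final bearing θ₂ = (initial bearing from the destination back to the start) + 180° = 25.91°
Δθ = θ₂ − θ₁ = -15.6°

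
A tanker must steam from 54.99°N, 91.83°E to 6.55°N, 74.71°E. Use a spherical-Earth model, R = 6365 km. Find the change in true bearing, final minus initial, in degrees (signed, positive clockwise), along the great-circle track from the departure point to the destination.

-9.7°

Initial bearing θ₁ = atan2(sin Δλ cos φ₂, cos φ₁ sin φ₂ − sin φ₁ cos φ₂ cos Δλ) = 202.32°
Final bearing θ₂ = (initial bearing from the destination back to the start) + 180° = 192.67°
Δθ = θ₂ − θ₁ = -9.7°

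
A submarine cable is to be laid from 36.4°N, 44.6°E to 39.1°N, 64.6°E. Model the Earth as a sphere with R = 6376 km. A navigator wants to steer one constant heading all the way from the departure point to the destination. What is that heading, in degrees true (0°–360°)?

Meridional parts: M(φ₁)=+0.6829, M(φ₂)=+0.7425 → ΔM = +0.0596;  Δλ = +0.3491 rad
tan C = Δλ / ΔM = +5.8558 → C = 80.31°

80.3°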